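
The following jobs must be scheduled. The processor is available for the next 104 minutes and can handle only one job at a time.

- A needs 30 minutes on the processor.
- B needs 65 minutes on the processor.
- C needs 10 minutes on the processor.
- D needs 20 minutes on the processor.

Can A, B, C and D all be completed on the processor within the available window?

Running back to back, the jobs need 30 + 65 + 10 + 20 = 125 minutes on the processor.
Since 125 > 104, they cannot all fit.

No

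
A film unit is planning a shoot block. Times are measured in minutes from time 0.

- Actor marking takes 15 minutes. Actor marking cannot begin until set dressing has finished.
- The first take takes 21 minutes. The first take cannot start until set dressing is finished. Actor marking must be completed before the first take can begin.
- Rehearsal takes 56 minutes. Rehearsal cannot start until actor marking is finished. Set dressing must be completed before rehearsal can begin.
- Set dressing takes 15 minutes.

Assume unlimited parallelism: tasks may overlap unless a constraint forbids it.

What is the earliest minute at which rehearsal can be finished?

Nothing blocks set dressing, so it runs from minute 0 to minute 15.
Actor marking cannot begin until set dressing (finishes minute 15). It runs from minute 15 to 15 + 15 = minute 30.
Rehearsal cannot start until actor marking (finishes minute 30); set dressing (finishes minute 15). The controlling bound is minute 30, so rehearsal finishes at 30 + 56 = minute 86.

86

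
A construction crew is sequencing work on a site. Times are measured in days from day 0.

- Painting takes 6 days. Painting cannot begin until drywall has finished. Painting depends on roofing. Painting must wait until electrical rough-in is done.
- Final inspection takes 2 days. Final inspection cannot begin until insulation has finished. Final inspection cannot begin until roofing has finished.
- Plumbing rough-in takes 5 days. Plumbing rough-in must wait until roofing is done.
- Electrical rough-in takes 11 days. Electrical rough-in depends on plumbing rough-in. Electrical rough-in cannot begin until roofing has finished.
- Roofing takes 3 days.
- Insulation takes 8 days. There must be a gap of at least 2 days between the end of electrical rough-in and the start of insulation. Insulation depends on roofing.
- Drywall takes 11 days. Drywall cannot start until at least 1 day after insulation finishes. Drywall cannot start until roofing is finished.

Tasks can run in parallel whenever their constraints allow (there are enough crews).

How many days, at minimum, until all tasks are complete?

47

Nothing blocks roofing, so it runs from day 0 to day 3.
After roofing (finishes day 3), plumbing rough-in can start at day 3 and finishes at day 8.
Electrical rough-in has to wait for plumbing rough-in (finishes day 8); roofing (finishes day 3). The latest of these is day 8, so electrical rough-in runs day 8 to 8 + 11 = day 19.
Insulation cannot start until electrical rough-in (finishes day 19, plus 2-day gap → day 21); roofing (finishes day 3). The controlling bound is day 21, so insulation finishes at 21 + 8 = day 29.
Final inspection needs all of insulation (finishes day 29); roofing (finishes day 3). That puts its earliest start at day 29; it finishes at 29 + 2 = day 31.
For drywall: insulation (finishes day 29, plus 1-day gap → day 30); roofing (finishes day 3). Taking the maximum gives a start of day 30, and it finishes at 30 + 11 = day 41.
Painting needs all of drywall (finishes day 41); roofing (finishes day 3); electrical rough-in (finishes day 19). That puts its earliest start at day 41; it finishes at 41 + 6 = day 47.
All tasks are finished once the last one completes. Finish times: Roofing at 3, Plumbing rough-in at 8, Electrical rough-in at 19, Insulation at 29, Drywall at 41, Painting at 47, Final inspection at 31. The latest is day 47.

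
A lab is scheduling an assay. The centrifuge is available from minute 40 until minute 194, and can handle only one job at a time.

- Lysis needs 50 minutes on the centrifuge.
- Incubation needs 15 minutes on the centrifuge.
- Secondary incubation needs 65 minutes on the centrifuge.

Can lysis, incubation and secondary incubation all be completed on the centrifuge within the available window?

The centrifuge window is 194 − 40 = 154 minutes.
Running back to back, the jobs need 50 + 15 + 65 = 130 minutes on the centrifuge.
Since 130 ≤ 154, they fit within the window.

Yes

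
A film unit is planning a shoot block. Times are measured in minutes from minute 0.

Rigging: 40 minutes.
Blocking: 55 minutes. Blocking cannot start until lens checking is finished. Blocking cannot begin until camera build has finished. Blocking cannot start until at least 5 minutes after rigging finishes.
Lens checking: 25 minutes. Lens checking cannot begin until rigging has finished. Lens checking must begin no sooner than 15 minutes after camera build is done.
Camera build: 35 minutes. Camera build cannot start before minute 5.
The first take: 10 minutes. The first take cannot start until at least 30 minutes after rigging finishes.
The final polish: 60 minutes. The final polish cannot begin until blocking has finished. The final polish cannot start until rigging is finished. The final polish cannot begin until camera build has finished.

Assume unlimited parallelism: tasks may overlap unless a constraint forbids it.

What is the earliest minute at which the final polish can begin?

135

Camera build cannot begin until its own release at minute 5. It runs from minute 5 to 5 + 35 = minute 40.
Nothing blocks rigging, so it runs from minute 0 to minute 40.
Lens checking has to wait for rigging (finishes minute 40); camera build (finishes minute 40, plus 15-minute gap → minute 55). The latest of these is minute 55, so lens checking runs minute 55 to 55 + 25 = minute 80.
Blocking needs all of lens checking (finishes minute 80); camera build (finishes minute 40); rigging (finishes minute 40, plus 5-minute gap → minute 45). That puts its earliest start at minute 80; it finishes at 80 + 55 = minute 135.
The final polish waits on blocking (finishes minute 135); rigging (finishes minute 40); camera build (finishes minute 40). The latest of these is minute 135, which is the earliest the final polish can start.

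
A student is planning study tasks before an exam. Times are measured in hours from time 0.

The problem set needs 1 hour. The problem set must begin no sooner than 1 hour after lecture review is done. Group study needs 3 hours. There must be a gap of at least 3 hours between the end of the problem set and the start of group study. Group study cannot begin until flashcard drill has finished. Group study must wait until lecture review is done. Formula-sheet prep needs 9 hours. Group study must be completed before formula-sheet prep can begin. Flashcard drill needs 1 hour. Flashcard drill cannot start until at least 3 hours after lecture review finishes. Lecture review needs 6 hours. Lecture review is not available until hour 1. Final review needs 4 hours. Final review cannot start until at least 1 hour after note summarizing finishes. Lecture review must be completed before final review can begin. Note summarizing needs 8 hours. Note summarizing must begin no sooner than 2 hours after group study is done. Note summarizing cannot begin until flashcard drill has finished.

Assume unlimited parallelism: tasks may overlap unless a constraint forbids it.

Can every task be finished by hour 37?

Yes

Lecture review waits on its own release at hour 1, so it starts at hour 1 and finishes at 1 + 6 = hour 7.
Flashcard drill waits on lecture review (finishes hour 7, plus 3-hour gap → hour 10), so it starts at hour 10 and finishes at 10 + 1 = hour 11.
The problem set waits on lecture review (finishes hour 7, plus 1-hour gap → hour 8), so it starts at hour 8 and finishes at 8 + 1 = hour 9.
For group study: the problem set (finishes hour 9, plus 3-hour gap → hour 12); flashcard drill (finishes hour 11); lecture review (finishes hour 7). Taking the maximum gives a start of hour 12, and it finishes at 12 + 3 = hour 15.
After group study (finishes hour 15), formula-sheet prep can start at hour 15 and finishes at hour 24.
Note summarizing cannot start until group study (finishes hour 15, plus 2-hour gap → hour 17); flashcard drill (finishes hour 11). The controlling bound is hour 17, so note summarizing finishes at 17 + 8 = hour 25.
Final review cannot start until note summarizing (finishes hour 25, plus 1-hour gap → hour 26); lecture review (finishes hour 7). The controlling bound is hour 26, so final review finishes at 26 + 4 = hour 30.
Every task is finished by hour 30, which is no later than the deadline of 37, so the schedule is feasible.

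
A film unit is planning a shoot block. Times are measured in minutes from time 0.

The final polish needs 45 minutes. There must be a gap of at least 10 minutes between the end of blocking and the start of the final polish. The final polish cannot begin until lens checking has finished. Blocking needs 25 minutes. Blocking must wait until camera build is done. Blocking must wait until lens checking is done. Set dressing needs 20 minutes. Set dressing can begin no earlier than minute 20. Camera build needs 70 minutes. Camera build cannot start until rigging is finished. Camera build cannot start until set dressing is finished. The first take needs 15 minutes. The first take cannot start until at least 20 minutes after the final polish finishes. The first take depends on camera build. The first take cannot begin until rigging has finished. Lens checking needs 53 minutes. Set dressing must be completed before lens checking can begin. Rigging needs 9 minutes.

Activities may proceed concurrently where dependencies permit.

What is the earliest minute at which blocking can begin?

Set dressing cannot begin until its own release at minute 20. It runs from minute 20 to 20 + 20 = minute 40.
Lens checking cannot begin until set dressing (finishes minute 40). It runs from minute 40 to 40 + 53 = minute 93.
Nothing blocks rigging, so it runs from minute 0 to minute 9.
Camera build cannot start until rigging (finishes minute 9); set dressing (finishes minute 40). The controlling bound is minute 40, so camera build finishes at 40 + 70 = minute 110.
Blocking waits on camera build (finishes minute 110); lens checking (finishes minute 93). The latest of these is minute 110, which is the earliest blocking can start.

110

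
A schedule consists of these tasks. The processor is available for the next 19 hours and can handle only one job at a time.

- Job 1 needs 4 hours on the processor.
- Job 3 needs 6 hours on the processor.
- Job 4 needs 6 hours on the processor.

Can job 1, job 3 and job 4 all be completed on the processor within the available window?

Yes

Running back to back, the jobs need 4 + 6 + 6 = 16 hours on the processor.
Since 16 ≤ 19, they fit within the window.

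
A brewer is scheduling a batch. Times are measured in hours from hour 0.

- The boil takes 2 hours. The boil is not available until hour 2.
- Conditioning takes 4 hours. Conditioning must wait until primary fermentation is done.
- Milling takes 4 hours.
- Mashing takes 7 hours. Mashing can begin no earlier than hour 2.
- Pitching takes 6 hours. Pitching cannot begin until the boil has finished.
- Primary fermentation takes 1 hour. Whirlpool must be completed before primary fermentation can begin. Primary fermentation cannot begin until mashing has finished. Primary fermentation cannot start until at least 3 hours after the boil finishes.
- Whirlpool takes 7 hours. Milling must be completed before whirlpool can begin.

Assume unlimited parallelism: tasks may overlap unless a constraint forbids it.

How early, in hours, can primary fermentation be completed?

The boil cannot begin until its own release at hour 2. It runs from hour 2 to 2 + 2 = hour 4.
After its own release at hour 2, mashing can start at hour 2 and finishes at hour 9.
Milling can start immediately at hour 0; it finishes at hour 4.
Whirlpool cannot begin until milling (finishes hour 4). It runs from hour 4 to 4 + 7 = hour 11.
Primary fermentation has to wait for whirlpool (finishes hour 11); mashing (finishes hour 9); the boil (finishes hour 4, plus 3-hour gap → hour 7). The latest of these is hour 11, so primary fermentation runs hour 11 to 11 + 1 = hour 12.

12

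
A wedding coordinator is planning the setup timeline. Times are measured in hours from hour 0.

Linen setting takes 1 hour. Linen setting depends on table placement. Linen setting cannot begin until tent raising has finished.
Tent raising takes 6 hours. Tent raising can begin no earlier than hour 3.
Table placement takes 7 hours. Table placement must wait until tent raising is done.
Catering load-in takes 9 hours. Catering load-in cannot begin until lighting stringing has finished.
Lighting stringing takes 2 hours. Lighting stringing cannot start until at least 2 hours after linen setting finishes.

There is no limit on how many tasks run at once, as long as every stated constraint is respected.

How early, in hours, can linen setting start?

16

Tent raising cannot begin until its own release at hour 3. It runs from hour 3 to 3 + 6 = hour 9.
Table placement waits on tent raising (finishes hour 9), so it starts at hour 9 and finishes at 9 + 7 = hour 16.
Linen setting waits on table placement (finishes hour 16); tent raising (finishes hour 9). The latest of these is hour 16, which is the earliest linen setting can start.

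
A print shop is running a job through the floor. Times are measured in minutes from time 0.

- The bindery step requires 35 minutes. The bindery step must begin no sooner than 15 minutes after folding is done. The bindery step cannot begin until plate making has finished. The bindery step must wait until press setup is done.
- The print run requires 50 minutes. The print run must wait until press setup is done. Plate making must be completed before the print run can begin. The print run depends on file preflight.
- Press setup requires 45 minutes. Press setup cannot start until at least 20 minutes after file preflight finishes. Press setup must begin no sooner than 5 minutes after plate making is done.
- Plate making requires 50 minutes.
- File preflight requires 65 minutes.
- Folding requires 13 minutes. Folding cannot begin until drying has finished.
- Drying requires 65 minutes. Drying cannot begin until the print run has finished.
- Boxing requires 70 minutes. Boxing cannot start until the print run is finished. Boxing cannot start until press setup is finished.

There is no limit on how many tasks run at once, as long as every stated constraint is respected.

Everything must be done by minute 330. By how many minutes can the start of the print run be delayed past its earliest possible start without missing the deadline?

22

Plate making can start immediately at minute 0; it finishes at minute 50.
File preflight can start immediately at minute 0; it finishes at minute 65.
Press setup cannot start until file preflight (finishes minute 65, plus 20-minute gap → minute 85); plate making (finishes minute 50, plus 5-minute gap → minute 55). The controlling bound is minute 85, so press setup finishes at 85 + 45 = minute 130.
The print run has to wait for press setup (finishes minute 130); plate making (finishes minute 50); file preflight (finishes minute 65). The latest of these is minute 130, so the print run runs minute 130 to 130 + 50 = minute 180.

Working backward from the deadline:
The bindery step has no dependents, so it just needs to finish by minute 330. Starting by 330 − 35 = minute 295 achieves that.
Since the bindery step (must start by minute 295, minus 15-minute gap → minute 280) depends on it, folding must finish by minute 280. Backing off its 13-minute duration gives a latest start of minute 267.
Drying feeds into folding (must start by minute 267); so drying must finish by minute 267 and therefore start by minute 202.
To finish by minute 330, boxing (duration 70) must start no later than minute 260.
The print run must finish in time for drying (must start by minute 202); boxing (must start by minute 260). The tightest is minute 202, so the print run must start by 202 − 50 = minute 152.
So the print run can start as early as minute 130 and as late as minute 152, giving 152 − 130 = 22 minutes of slack.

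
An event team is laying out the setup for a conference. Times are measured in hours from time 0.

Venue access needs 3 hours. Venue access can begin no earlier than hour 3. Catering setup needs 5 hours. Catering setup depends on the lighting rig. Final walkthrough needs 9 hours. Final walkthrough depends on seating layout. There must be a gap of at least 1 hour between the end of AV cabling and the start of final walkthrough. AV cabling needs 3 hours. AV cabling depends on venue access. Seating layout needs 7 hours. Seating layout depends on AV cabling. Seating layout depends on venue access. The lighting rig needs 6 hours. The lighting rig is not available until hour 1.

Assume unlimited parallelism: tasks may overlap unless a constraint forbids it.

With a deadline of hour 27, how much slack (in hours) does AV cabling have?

Venue access cannot begin until its own release at hour 3. It runs from hour 3 to 3 + 3 = hour 6.
AV cabling waits on venue access (finishes hour 6), so it starts at hour 6 and finishes at 6 + 3 = hour 9.

Working backward from the deadline:
Final walkthrough has no dependents, so it just needs to finish by hour 27. Starting by 27 − 9 = hour 18 achieves that.
Since final walkthrough (must start by hour 18) depends on it, seating layout must finish by hour 18. Backing off its 7-hour duration gives a latest start of hour 11.
AV cabling has several dependents: seating layout (must start by hour 11); final walkthrough (must start by hour 18, minus 1-hour gap → hour 17). The earliest of those limits is hour 11, so AV cabling must start by 11 − 3 = hour 8.
So AV cabling can start as early as hour 6 and as late as hour 8, giving 8 − 6 = 2 hours of slack.

2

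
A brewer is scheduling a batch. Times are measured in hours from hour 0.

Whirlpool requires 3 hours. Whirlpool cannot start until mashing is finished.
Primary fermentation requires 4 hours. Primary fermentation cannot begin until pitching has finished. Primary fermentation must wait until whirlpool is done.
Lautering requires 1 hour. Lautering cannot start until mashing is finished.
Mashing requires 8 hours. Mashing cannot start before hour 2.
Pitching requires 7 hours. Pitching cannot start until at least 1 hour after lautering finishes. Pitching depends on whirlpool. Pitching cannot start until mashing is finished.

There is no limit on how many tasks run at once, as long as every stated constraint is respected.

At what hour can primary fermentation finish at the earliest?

Mashing cannot begin until its own release at hour 2. It runs from hour 2 to 2 + 8 = hour 10.
Whirlpool cannot begin until mashing (finishes hour 10). It runs from hour 10 to 10 + 3 = hour 13.
Lautering cannot begin until mashing (finishes hour 10). It runs from hour 10 to 10 + 1 = hour 11.
Pitching needs all of lautering (finishes hour 11, plus 1-hour gap → hour 12); whirlpool (finishes hour 13); mashing (finishes hour 10). That puts its earliest start at hour 13; it finishes at 13 + 7 = hour 20.
For primary fermentation: pitching (finishes hour 20); whirlpool (finishes hour 13). Taking the maximum gives a start of hour 20, and it finishes at 20 + 4 = hour 24.

24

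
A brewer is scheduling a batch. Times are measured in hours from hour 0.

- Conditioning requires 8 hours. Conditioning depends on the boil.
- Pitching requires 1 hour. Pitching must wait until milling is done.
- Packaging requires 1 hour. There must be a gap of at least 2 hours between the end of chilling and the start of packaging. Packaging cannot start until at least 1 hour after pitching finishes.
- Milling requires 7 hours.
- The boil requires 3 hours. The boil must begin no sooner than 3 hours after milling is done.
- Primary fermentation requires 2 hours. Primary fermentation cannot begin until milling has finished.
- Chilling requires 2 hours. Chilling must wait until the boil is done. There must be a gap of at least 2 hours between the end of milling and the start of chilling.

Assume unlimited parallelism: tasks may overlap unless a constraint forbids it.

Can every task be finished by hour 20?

No

Milling has no prerequisites, so it starts at hour 0 and finishes at hour 7.
After milling (finishes hour 7), primary fermentation can start at hour 7 and finishes at hour 9.
After milling (finishes hour 7), pitching can start at hour 7 and finishes at hour 8.
The boil cannot begin until milling (finishes hour 7, plus 3-hour gap → hour 10). It runs from hour 10 to 10 + 3 = hour 13.
Conditioning cannot begin until the boil (finishes hour 13). It runs from hour 13 to 13 + 8 = hour 21.
Chilling cannot start until the boil (finishes hour 13); milling (finishes hour 7, plus 2-hour gap → hour 9). The controlling bound is hour 13, so chilling finishes at 13 + 2 = hour 15.
Packaging has to wait for chilling (finishes hour 15, plus 2-hour gap → hour 17); pitching (finishes hour 8, plus 1-hour gap → hour 9). The latest of these is hour 17, so packaging runs hour 17 to 17 + 1 = hour 18.
The earliest everything can be done is hour 21, which is after the deadline of 20, so it is not possible.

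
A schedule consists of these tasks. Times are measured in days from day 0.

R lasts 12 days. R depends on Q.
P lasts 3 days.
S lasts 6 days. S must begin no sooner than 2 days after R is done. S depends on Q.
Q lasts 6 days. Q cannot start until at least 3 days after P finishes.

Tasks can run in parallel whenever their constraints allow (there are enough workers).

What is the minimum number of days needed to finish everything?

32

P can start immediately at day 0; it finishes at day 3.
Q waits on P (finishes day 3, plus 3-day gap → day 6), so it starts at day 6 and finishes at 6 + 6 = day 12.
R cannot begin until Q (finishes day 12). It runs from day 12 to 12 + 12 = day 24.
For S: R (finishes day 24, plus 2-day gap → day 26); Q (finishes day 12). Taking the maximum gives a start of day 26, and it finishes at 26 + 6 = day 32.
All tasks are finished once the last one completes. Finish times: P at 3, Q at 12, R at 24, S at 32. The latest is day 32.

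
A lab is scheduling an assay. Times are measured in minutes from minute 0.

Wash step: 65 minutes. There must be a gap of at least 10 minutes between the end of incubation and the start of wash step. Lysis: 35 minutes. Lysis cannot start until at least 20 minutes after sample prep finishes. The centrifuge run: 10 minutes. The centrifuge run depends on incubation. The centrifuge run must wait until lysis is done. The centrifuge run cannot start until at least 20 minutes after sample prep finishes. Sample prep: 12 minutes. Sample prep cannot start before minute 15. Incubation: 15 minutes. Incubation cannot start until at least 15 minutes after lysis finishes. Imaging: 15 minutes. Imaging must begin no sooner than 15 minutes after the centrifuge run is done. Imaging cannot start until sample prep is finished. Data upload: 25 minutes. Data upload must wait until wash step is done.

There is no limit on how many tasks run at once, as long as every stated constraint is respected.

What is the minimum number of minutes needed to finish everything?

212

After its own release at minute 15, sample prep can start at minute 15 and finishes at minute 27.
Lysis waits on sample prep (finishes minute 27, plus 20-minute gap → minute 47), so it starts at minute 47 and finishes at 47 + 35 = minute 82.
Incubation cannot begin until lysis (finishes minute 82, plus 15-minute gap → minute 97). It runs from minute 97 to 97 + 15 = minute 112.
Wash step waits on incubation (finishes minute 112, plus 10-minute gap → minute 122), so it starts at minute 122 and finishes at 122 + 65 = minute 187.
Data upload waits on wash step (finishes minute 187), so it starts at minute 187 and finishes at 187 + 25 = minute 212.
For the centrifuge run: incubation (finishes minute 112); lysis (finishes minute 82); sample prep (finishes minute 27, plus 20-minute gap → minute 47). Taking the maximum gives a start of minute 112, and it finishes at 112 + 10 = minute 122.
Imaging needs all of the centrifuge run (finishes minute 122, plus 15-minute gap → minute 137); sample prep (finishes minute 27). That puts its earliest start at minute 137; it finishes at 137 + 15 = minute 152.
All tasks are finished once the last one completes. Finish times: Sample prep at 27, Lysis at 82, Incubation at 112, The centrifuge run at 122, Wash step at 187, Imaging at 152, Data upload at 212. The latest is minute 212.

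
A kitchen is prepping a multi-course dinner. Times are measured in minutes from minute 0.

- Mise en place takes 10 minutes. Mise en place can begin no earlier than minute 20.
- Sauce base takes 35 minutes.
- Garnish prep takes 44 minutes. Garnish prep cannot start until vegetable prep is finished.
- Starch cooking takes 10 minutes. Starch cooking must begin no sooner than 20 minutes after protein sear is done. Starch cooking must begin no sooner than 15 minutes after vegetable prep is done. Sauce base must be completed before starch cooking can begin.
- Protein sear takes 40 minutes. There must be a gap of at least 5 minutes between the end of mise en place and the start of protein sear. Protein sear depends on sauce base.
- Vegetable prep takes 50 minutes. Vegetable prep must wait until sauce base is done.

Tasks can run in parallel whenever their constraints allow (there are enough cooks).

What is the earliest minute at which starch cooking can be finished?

110

Sauce base can start immediately at minute 0; it finishes at minute 35.
Vegetable prep waits on sauce base (finishes minute 35), so it starts at minute 35 and finishes at 35 + 50 = minute 85.
Mise en place cannot begin until its own release at minute 20. It runs from minute 20 to 20 + 10 = minute 30.
For protein sear: mise en place (finishes minute 30, plus 5-minute gap → minute 35); sauce base (finishes minute 35). Taking the maximum gives a start of minute 35, and it finishes at 35 + 40 = minute 75.
Starch cooking needs all of protein sear (finishes minute 75, plus 20-minute gap → minute 95); vegetable prep (finishes minute 85, plus 15-minute gap → minute 100); sauce base (finishes minute 35). That puts its earliest start at minute 100; it finishes at 100 + 10 = minute 110.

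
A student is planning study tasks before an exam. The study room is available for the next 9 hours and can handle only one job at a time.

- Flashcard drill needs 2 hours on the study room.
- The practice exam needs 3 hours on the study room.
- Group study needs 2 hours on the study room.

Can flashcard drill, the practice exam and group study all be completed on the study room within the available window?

Running back to back, the jobs need 2 + 3 + 2 = 7 hours on the study room.
Since 7 ≤ 9, they fit within the window.

Yes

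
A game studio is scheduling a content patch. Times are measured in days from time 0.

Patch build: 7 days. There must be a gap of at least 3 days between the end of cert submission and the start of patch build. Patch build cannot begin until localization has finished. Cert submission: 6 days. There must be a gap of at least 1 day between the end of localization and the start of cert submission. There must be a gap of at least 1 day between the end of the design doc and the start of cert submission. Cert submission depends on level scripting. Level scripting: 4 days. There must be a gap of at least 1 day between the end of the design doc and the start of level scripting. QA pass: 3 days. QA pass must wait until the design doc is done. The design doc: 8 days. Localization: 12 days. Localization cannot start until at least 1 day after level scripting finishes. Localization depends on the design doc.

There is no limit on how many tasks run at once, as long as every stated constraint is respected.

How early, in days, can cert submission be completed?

Nothing blocks the design doc, so it runs from day 0 to day 8.
Level scripting waits on the design doc (finishes day 8, plus 1-day gap → day 9), so it starts at day 9 and finishes at 9 + 4 = day 13.
Localization has to wait for level scripting (finishes day 13, plus 1-day gap → day 14); the design doc (finishes day 8). The latest of these is day 14, so localization runs day 14 to 14 + 12 = day 26.
For cert submission: localization (finishes day 26, plus 1-day gap → day 27); the design doc (finishes day 8, plus 1-day gap → day 9); level scripting (finishes day 13). Taking the maximum gives a start of day 27, and it finishes at 27 + 6 = day 33.

33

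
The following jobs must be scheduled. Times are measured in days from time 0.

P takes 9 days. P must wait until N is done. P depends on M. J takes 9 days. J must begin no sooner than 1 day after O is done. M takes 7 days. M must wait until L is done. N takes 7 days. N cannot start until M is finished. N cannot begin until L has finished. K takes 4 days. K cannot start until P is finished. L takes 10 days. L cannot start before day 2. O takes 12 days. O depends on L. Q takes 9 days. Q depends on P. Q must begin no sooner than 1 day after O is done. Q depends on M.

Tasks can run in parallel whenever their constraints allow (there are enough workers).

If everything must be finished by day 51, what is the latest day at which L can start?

9

To finish by day 51, K (duration 4) must start no later than day 47.
To finish by day 51, Q (duration 9) must start no later than day 42.
P feeds K (must start by day 47); Q (must start by day 42). Taking the minimum, P must finish by day 42 and start by 42 − 9 = day 33.
N has to be done before P (must start by day 33). That means finishing by day 33, i.e. starting by 33 − 7 = day 26.
For M: N (must start by day 26); P (must start by day 33); Q (must start by day 42). The most restrictive is day 26; with a 7-day duration, M must start by day 19.
Nothing follows J; the deadline of day 51 is its only limit. It must start by 51 − 9 = day 42.
O feeds J (must start by day 42, minus 1-day gap → day 41); Q (must start by day 42, minus 1-day gap → day 41). Taking the minimum, O must finish by day 41 and start by 41 − 12 = day 29.
L must finish in time for M (must start by day 19); N (must start by day 26); O (must start by day 29). The tightest is day 19, so L must start by 19 − 10 = day 9.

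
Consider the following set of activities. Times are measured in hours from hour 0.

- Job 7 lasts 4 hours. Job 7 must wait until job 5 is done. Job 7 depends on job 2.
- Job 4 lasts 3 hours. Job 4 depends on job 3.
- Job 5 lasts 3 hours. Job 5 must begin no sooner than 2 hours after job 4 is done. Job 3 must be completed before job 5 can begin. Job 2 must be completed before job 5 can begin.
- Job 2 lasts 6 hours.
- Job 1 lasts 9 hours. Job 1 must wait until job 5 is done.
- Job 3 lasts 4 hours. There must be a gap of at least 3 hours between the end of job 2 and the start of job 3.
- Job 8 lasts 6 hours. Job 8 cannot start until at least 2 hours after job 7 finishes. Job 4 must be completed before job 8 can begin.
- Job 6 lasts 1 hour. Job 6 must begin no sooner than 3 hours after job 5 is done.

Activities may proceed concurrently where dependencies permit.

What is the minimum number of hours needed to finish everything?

33

Nothing blocks job 2, so it runs from hour 0 to hour 6.
Job 3 cannot begin until job 2 (finishes hour 6, plus 3-hour gap → hour 9). It runs from hour 9 to 9 + 4 = hour 13.
Job 4 waits on job 3 (finishes hour 13), so it starts at hour 13 and finishes at 13 + 3 = hour 16.
For job 5: job 4 (finishes hour 16, plus 2-hour gap → hour 18); job 3 (finishes hour 13); job 2 (finishes hour 6). Taking the maximum gives a start of hour 18, and it finishes at 18 + 3 = hour 21.
Job 7 cannot start until job 5 (finishes hour 21); job 2 (finishes hour 6). The controlling bound is hour 21, so job 7 finishes at 21 + 4 = hour 25.
For job 8: job 7 (finishes hour 25, plus 2-hour gap → hour 27); job 4 (finishes hour 16). Taking the maximum gives a start of hour 27, and it finishes at 27 + 6 = hour 33.
Job 6 cannot begin until job 5 (finishes hour 21, plus 3-hour gap → hour 24). It runs from hour 24 to 24 + 1 = hour 25.
Job 1 waits on job 5 (finishes hour 21), so it starts at hour 21 and finishes at 21 + 9 = hour 30.
All tasks are finished once the last one completes. Finish times: Job 1 at 30, Job 2 at 6, Job 3 at 13, Job 4 at 16, Job 5 at 21, Job 6 at 25, Job 7 at 25, Job 8 at 33. The latest is hour 33.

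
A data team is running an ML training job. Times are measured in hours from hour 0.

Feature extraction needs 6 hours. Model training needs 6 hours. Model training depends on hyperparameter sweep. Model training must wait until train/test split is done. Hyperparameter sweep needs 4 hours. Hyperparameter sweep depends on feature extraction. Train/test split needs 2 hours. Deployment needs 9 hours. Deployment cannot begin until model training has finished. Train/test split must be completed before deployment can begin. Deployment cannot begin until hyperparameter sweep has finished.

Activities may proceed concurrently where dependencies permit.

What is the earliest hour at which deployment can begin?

16

Nothing blocks train/test split, so it runs from hour 0 to hour 2.
Nothing blocks feature extraction, so it runs from hour 0 to hour 6.
Hyperparameter sweep waits on feature extraction (finishes hour 6), so it starts at hour 6 and finishes at 6 + 4 = hour 10.
Model training needs all of hyperparameter sweep (finishes hour 10); train/test split (finishes hour 2). That puts its earliest start at hour 10; it finishes at 10 + 6 = hour 16.
Deployment waits on model training (finishes hour 16); train/test split (finishes hour 2); hyperparameter sweep (finishes hour 10). The latest of these is hour 16, which is the earliest deployment can start.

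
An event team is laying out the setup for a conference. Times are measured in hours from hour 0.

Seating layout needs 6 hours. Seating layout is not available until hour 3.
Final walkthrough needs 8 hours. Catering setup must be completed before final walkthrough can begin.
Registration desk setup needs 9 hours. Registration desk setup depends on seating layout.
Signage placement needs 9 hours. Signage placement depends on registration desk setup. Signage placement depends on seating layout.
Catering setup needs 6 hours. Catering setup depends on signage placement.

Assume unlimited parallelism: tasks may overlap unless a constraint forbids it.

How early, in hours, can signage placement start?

18

Seating layout cannot begin until its own release at hour 3. It runs from hour 3 to 3 + 6 = hour 9.
After seating layout (finishes hour 9), registration desk setup can start at hour 9 and finishes at hour 18.
Signage placement waits on registration desk setup (finishes hour 18); seating layout (finishes hour 9). The latest of these is hour 18, which is the earliest signage placement can start.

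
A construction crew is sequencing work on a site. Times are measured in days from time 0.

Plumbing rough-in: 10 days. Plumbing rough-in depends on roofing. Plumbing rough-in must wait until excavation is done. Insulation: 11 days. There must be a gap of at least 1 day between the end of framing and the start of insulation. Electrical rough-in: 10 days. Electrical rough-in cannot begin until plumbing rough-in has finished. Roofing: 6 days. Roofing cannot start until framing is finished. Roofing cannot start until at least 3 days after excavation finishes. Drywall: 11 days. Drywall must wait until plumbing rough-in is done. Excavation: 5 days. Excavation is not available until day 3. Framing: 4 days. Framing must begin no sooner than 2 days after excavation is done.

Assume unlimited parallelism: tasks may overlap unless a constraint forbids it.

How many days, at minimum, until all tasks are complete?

Excavation waits on its own release at day 3, so it starts at day 3 and finishes at 3 + 5 = day 8.
Framing waits on excavation (finishes day 8, plus 2-day gap → day 10), so it starts at day 10 and finishes at 10 + 4 = day 14.
After framing (finishes day 14, plus 1-day gap → day 15), insulation can start at day 15 and finishes at day 26.
For roofing: framing (finishes day 14); excavation (finishes day 8, plus 3-day gap → day 11). Taking the maximum gives a start of day 14, and it finishes at 14 + 6 = day 20.
Plumbing rough-in needs all of roofing (finishes day 20); excavation (finishes day 8). That puts its earliest start at day 20; it finishes at 20 + 10 = day 30.
After plumbing rough-in (finishes day 30), drywall can start at day 30 and finishes at day 41.
After plumbing rough-in (finishes day 30), electrical rough-in can start at day 30 and finishes at day 40.
All tasks are finished once the last one completes. Finish times: Excavation at 8, Framing at 14, Roofing at 20, Plumbing rough-in at 30, Electrical rough-in at 40, Insulation at 26, Drywall at 41. The latest is day 41.

41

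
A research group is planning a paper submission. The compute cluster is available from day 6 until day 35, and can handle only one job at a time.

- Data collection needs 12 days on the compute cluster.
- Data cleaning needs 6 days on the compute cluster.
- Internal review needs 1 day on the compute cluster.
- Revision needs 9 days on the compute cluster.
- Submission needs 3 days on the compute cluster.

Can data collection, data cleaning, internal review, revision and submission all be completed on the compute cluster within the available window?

No

The compute cluster window is 35 − 6 = 29 days.
Running back to back, the jobs need 12 + 6 + 1 + 9 + 3 = 31 days on the compute cluster.
Since 31 > 29, they cannot all fit.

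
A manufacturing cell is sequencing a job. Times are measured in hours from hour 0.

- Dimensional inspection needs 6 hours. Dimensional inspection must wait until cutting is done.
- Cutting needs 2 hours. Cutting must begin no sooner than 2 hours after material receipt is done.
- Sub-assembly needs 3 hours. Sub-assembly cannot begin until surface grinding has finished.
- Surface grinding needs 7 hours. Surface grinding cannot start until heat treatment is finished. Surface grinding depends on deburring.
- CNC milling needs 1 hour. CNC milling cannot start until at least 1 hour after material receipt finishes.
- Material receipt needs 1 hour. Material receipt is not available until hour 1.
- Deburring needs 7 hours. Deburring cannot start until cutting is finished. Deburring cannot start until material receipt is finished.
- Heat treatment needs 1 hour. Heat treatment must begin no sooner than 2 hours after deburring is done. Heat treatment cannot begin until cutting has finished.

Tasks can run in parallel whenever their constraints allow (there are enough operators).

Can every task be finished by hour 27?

Material receipt cannot begin until its own release at hour 1. It runs from hour 1 to 1 + 1 = hour 2.
CNC milling cannot begin until material receipt (finishes hour 2, plus 1-hour gap → hour 3). It runs from hour 3 to 3 + 1 = hour 4.
Cutting cannot begin until material receipt (finishes hour 2, plus 2-hour gap → hour 4). It runs from hour 4 to 4 + 2 = hour 6.
Dimensional inspection cannot begin until cutting (finishes hour 6). It runs from hour 6 to 6 + 6 = hour 12.
Deburring has to wait for cutting (finishes hour 6); material receipt (finishes hour 2). The latest of these is hour 6, so deburring runs hour 6 to 6 + 7 = hour 13.
Heat treatment has to wait for deburring (finishes hour 13, plus 2-hour gap → hour 15); cutting (finishes hour 6). The latest of these is hour 15, so heat treatment runs hour 15 to 15 + 1 = hour 16.
For surface grinding: heat treatment (finishes hour 16); deburring (finishes hour 13). Taking the maximum gives a start of hour 16, and it finishes at 16 + 7 = hour 23.
Sub-assembly cannot begin until surface grinding (finishes hour 23). It runs from hour 23 to 23 + 3 = hour 26.
Every task is finished by hour 26, which is no later than the deadline of 27, so the schedule is feasible.

Yes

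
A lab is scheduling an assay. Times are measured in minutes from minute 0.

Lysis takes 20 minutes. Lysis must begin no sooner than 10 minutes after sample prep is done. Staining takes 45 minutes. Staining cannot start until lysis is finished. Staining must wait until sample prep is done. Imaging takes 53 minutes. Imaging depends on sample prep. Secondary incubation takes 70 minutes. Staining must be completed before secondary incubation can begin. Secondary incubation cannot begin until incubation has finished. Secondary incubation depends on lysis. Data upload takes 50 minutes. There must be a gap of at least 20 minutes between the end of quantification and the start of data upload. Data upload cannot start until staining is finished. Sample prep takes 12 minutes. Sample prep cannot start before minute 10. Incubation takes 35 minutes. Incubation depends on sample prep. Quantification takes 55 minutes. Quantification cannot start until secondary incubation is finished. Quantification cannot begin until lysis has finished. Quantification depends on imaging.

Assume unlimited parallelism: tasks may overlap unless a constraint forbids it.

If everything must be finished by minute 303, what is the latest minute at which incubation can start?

73

To finish by minute 303, data upload (duration 50) must start no later than minute 253.
Quantification has to be done before data upload (must start by minute 253, minus 20-minute gap → minute 233). That means finishing by minute 233, i.e. starting by 233 − 55 = minute 178.
Secondary incubation must finish before quantification (must start by minute 178). With a 70-minute duration, secondary incubation must start by 178 − 70 = minute 108.
Since secondary incubation (must start by minute 108) depends on it, incubation must finish by minute 108. Backing off its 35-minute duration gives a latest start of minute 73.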